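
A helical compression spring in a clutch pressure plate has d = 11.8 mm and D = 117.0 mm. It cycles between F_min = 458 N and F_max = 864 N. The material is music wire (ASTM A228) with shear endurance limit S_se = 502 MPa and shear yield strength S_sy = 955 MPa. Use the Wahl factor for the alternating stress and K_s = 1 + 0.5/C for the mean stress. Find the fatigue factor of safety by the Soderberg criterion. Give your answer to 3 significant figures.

4.63

C = D/d = 117.0/11.8 = 9.9153; K_W = (4C−1)/(4C−4)+0.615/C = 1.1462; K_s = 1+0.5/C = 1.0504
F_a = (F_max−F_min)/2 = 203 N; F_m = (F_max+F_min)/2 = 661 N
τ_a = K_W·8F_aD/(πd³) = 1.1462 × 36.811 = 42.191 MPa
τ_m = K_s·8F_mD/(πd³) = 1.0504 × 119.86 = 125.91 MPa
Soderberg: 1/n_f = τ_a/S_se + τ_m/S_sy = 42.191/502 + 125.91/955 = 0.08405 + 0.13184 = 0.21588
n_f = 1/0.21588 = 4.632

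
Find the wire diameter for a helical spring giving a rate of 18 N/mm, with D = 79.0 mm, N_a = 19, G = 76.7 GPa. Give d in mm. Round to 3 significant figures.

d = (8D³N_a·k / G)^(1/4) = (8·79.0³·19·18 / (76.7×10³))^0.25
  = (17587)^0.25 = 11.5160 mm

11.5 mm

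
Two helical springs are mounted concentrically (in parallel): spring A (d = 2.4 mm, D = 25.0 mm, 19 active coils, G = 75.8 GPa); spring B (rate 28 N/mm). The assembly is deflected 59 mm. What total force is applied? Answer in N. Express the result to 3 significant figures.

k_A = Gd⁴/(8D³N_a) = (75.8×10³)(2.4⁴)/(8·25.0³·19) = 1.0589 N/mm
Parallel: k_eq = 1.0589 + 28 = 29.059 N/mm
F = k_eq·δ = 29.059·59 = 1714.5 N

1710 N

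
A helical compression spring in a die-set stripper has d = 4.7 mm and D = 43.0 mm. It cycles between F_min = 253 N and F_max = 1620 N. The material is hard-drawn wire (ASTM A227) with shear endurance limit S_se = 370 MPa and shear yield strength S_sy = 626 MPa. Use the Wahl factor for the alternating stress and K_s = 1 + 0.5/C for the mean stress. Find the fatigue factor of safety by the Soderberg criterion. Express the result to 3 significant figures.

C = D/d = 43.0/4.7 = 9.1489; K_W = (4C−1)/(4C−4)+0.615/C = 1.1593; K_s = 1+0.5/C = 1.0547
F_a = (F_max−F_min)/2 = 683.5 N; F_m = (F_max+F_min)/2 = 936.5 N
τ_a = K_W·8F_aD/(πd³) = 1.1593 × 720.86 = 835.67 MPa
τ_m = K_s·8F_mD/(πd³) = 1.0547 × 987.69 = 1041.7 MPa
Soderberg: 1/n_f = τ_a/S_se + τ_m/S_sy = 835.67/370 + 1041.7/626 = 2.25856 + 1.66402 = 3.9226
n_f = 1/3.9226 = 0.2549

0.255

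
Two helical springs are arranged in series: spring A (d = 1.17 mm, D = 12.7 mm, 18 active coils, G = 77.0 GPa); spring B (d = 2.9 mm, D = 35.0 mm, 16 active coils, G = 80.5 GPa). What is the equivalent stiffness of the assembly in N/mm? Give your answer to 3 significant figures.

k_A = Gd⁴/(8D³N_a) = (77.0×10³)(1.17⁴)/(8·12.7³·18) = 0.48917 N/mm
k_B = Gd⁴/(8D³N_a) = (80.5×10³)(2.9⁴)/(8·35.0³·16) = 1.0375 N/mm
Series: 1/k_eq = 1/0.48917 + 1/1.0375 = 3.0082; k_eq = 0.33243 N/mm

0.332 N/mm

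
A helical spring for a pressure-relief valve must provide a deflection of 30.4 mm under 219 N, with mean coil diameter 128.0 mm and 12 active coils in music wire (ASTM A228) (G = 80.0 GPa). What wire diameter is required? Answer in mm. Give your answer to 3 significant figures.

11.6 mm

Required rate k = F/δ = 219/30.4 = 7.2039 N/mm
d = (8D³N_a·k / G)^(1/4) = (8·128.0³·12·7.2039 / (80.0×10³))^0.25
  = (18129)^0.25 = 11.6037 mm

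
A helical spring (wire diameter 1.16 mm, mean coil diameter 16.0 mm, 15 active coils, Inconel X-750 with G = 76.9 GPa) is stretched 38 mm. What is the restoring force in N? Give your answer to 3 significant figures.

10.8 N

k = Gd⁴/(8D³N_a) = (76.9×10³)(1.16⁴)/(8·16.0³·15) = 0.28328 N/mm
F = k·δ = 0.28328 × 38 = 10.765 N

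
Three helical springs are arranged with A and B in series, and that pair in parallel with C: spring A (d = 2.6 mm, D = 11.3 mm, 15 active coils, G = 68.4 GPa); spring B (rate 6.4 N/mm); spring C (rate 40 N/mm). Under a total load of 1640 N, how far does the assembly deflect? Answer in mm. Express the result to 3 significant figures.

k_A = Gd⁴/(8D³N_a) = (68.4×10³)(2.6⁴)/(8·11.3³·15) = 18.052 N/mm
Springs A,B series: k_AB = 1/(1/18.052+1/6.4) = 4.7249 N/mm; parallel with C: k_eq = 4.7249+40 = 44.725 N/mm
δ = F/k_eq = 1640/44.725 = 36.669 mm

36.7 mm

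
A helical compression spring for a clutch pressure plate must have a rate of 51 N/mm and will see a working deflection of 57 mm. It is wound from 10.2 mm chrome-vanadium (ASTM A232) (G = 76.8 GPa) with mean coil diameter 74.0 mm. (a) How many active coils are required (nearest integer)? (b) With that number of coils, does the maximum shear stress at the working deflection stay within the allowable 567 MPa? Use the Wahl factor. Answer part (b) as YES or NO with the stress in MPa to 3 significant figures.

N_a = Gd⁴/(8D³k) = (76.8×10³)(10.2⁴)/(8·74.0³·51) = 5.028 → N_a = 5
Actual rate k = Gd⁴/(8D³·5) = 51.287 N/mm
Working load F = kδ = 51.287·57 = 2923.4 N
C = 74.0/10.2 = 7.2549; K_W = (4C−1)/(4C−4)+0.615/C = 1.2047
τ_max = K_W·8FD/(πd³) = 1.2047·519.1 = 625.35 MPa
τ_max > 567 MPa → exceeds allowable

(a) 5 coils; (b) NO, τ_max = 625 MPa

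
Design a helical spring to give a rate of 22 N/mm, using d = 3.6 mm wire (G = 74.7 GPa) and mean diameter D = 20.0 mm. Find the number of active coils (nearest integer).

9

N_a = Gd⁴/(8D³k) = (74.7×10³ × 3.6⁴)/(8 × 20.0³ × 22)
    = 1.25467e+07 / 1.408e+06 = 8.911 → 9 coils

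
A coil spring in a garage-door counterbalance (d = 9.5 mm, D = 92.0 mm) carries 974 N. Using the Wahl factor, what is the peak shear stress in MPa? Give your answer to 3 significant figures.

Spring index C = D/d = 92.0/9.5 = 9.6842
K_W = (4C−1)/(4C−4) + 0.615/C = 37.737/34.737 + 0.0635 = 1.1499
τ₀ = 8FD/(πd³) = 8·974·92.0/(π·9.5³) = 716864/2693.5 = 266.14 MPa
τ_max = K·τ₀ = 1.1499 × 266.14 = 306.03 MPa

306 MPa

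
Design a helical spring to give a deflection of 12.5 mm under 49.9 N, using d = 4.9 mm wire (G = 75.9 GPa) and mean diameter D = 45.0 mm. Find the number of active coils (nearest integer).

Required rate k = F/δ = 49.9/12.5 = 3.992 N/mm
N_a = Gd⁴/(8D³k) = (75.9×10³ × 4.9⁴)/(8 × 45.0³ × 3.992)
    = 4.37548e+07 / 2.91017e+06 = 15.04 → 15 coils

15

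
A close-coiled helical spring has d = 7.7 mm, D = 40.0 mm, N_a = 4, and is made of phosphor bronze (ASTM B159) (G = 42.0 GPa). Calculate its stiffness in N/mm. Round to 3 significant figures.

k = Gd⁴/(8D³N_a) = (42.0×10³ × 7.7⁴) / (8 × 40.0³ × 4)
  = 1.47643e+08 / 2.048e+06 = 72.091 N/mm

72.1 N/mm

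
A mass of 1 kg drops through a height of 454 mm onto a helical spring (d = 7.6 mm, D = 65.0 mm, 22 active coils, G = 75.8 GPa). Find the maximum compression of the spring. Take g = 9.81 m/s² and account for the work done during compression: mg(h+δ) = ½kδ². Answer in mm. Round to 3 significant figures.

k = Gd⁴/(8D³N_a) = (75.8×10³)(7.6⁴)/(8·65.0³·22) = 5.232 N/mm
W = mg = 1 × 9.81 = 9.81 N
½kδ² − Wδ − Wh = 0 → δ = (W + √(W² + 2kWh))/k
δ = (9.81 + √(96.236 + 46604.3))/5.232 = (9.81 + 216.1)/5.232 = 43.179 mm

43.2 mm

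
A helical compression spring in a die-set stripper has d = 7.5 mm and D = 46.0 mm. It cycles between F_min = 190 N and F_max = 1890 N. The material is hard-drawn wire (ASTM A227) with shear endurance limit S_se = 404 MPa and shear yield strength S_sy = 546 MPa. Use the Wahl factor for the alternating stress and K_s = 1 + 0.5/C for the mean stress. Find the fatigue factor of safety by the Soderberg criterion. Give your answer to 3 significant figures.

0.769

C = D/d = 46.0/7.5 = 6.1333; K_W = (4C−1)/(4C−4)+0.615/C = 1.2464; K_s = 1+0.5/C = 1.0815
F_a = (F_max−F_min)/2 = 850 N; F_m = (F_max+F_min)/2 = 1040 N
τ_a = K_W·8F_aD/(πd³) = 1.2464 × 236.01 = 294.16 MPa
τ_m = K_s·8F_mD/(πd³) = 1.0815 × 288.77 = 312.31 MPa
Soderberg: 1/n_f = τ_a/S_se + τ_m/S_sy = 294.16/404 + 312.31/546 = 0.72812 + 0.57199 = 1.3001
n_f = 1/1.3001 = 0.7692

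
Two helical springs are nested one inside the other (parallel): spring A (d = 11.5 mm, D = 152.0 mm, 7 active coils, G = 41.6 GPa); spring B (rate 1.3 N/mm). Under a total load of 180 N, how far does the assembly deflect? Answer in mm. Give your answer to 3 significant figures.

36.0 mm

k_A = Gd⁴/(8D³N_a) = (41.6×10³)(11.5⁴)/(8·152.0³·7) = 3.6997 N/mm
Parallel: k_eq = 3.6997 + 1.3 = 4.9997 N/mm
δ = F/k_eq = 180/4.9997 = 36.002 mm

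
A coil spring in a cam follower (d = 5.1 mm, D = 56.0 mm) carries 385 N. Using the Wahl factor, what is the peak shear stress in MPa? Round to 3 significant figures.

Spring index C = D/d = 56.0/5.1 = 10.9804
K_W = (4C−1)/(4C−4) + 0.615/C = 42.922/39.922 + 0.0560 = 1.1312
τ₀ = 8FD/(πd³) = 8·385·56.0/(π·5.1³) = 172480/416.74 = 413.88 MPa
τ_max = K·τ₀ = 1.1312 × 413.88 = 468.17 MPa

468 MPa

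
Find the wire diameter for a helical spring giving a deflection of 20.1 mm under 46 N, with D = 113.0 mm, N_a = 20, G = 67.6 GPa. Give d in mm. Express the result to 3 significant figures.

9.40 mm

Required rate k = F/δ = 46/20.1 = 2.2886 N/mm
d = (8D³N_a·k / G)^(1/4) = (8·113.0³·20·2.2886 / (67.6×10³))^0.25
  = (7815.7)^0.25 = 9.4025 mm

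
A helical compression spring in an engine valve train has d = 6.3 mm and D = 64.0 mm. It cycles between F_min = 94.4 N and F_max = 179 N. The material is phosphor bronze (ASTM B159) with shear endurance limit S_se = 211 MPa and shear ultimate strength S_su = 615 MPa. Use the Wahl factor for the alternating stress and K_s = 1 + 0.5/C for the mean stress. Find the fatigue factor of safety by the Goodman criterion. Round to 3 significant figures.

3.32

C = D/d = 64.0/6.3 = 10.1587; K_W = (4C−1)/(4C−4)+0.615/C = 1.1424; K_s = 1+0.5/C = 1.0492
F_a = (F_max−F_min)/2 = 42.3 N; F_m = (F_max+F_min)/2 = 136.7 N
τ_a = K_W·8F_aD/(πd³) = 1.1424 × 27.57 = 31.497 MPa
τ_m = K_s·8F_mD/(πd³) = 1.0492 × 89.098 = 93.483 MPa
Goodman: 1/n_f = τ_a/S_se + τ_m/S_su = 31.497/211 + 93.483/615 = 0.14927 + 0.15201 = 0.30128
n_f = 1/0.30128 = 3.319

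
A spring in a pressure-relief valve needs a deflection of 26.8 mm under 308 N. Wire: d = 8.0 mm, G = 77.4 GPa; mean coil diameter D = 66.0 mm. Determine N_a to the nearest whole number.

Required rate k = F/δ = 308/26.8 = 11.493 N/mm
N_a = Gd⁴/(8D³k) = (77.4×10³ × 8.0⁴)/(8 × 66.0³ × 11.493)
    = 3.1703e+08 / 2.64325e+07 = 11.99 → 12 coils

12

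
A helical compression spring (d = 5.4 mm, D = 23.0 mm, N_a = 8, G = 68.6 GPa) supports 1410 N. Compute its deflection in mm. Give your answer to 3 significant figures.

k = Gd⁴/(8D³N_a) = (68.6×10³)(5.4⁴)/(8·23.0³·8) = 74.909 N/mm
δ = F/k = 1410 / 74.909 = 18.823 mm

18.8 mm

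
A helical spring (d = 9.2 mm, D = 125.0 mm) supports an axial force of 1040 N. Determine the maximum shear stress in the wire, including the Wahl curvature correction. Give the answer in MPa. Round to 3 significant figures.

Spring index C = D/d = 125.0/9.2 = 13.5870
K_W = (4C−1)/(4C−4) + 0.615/C = 53.348/50.348 + 0.0453 = 1.1048
τ₀ = 8FD/(πd³) = 8·1040·125.0/(π·9.2³) = 1.04e+06/2446.3 = 425.13 MPa
τ_max = K·τ₀ = 1.1048 × 425.13 = 469.7 MPa

470 MPa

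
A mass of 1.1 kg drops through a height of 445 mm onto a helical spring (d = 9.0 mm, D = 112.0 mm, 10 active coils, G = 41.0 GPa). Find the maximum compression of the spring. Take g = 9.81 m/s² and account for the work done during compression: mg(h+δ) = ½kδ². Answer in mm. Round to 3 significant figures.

k = Gd⁴/(8D³N_a) = (41.0×10³)(9.0⁴)/(8·112.0³·10) = 2.3934 N/mm
W = mg = 1.1 × 9.81 = 10.791 N
½kδ² − Wδ − Wh = 0 → δ = (W + √(W² + 2kWh))/k
δ = (10.791 + √(116.45 + 22985.9))/2.3934 = (10.791 + 151.99)/2.3934 = 68.015 mm

68.0 mm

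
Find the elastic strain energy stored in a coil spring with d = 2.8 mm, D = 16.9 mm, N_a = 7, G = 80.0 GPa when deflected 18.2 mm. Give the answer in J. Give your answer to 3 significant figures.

k = Gd⁴/(8D³N_a) = (80.0×10³)(2.8⁴)/(8·16.9³·7) = 18.192 N/mm
U = ½kδ² = 0.5 × 18.192 × 18.2² = 3012.9 N·mm = 3.0129 J

3.01 J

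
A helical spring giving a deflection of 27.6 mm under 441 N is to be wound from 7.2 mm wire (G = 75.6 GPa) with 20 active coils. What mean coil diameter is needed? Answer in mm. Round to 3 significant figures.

Required rate k = F/δ = 441/27.6 = 15.978 N/mm
D = (Gd⁴/(8N_a·k))^(1/3) = (75.6×10³·7.2⁴/(8·20·15.978))^(1/3)
  = (79469.8)^(1/3) = 42.9933 mm

43.0 mm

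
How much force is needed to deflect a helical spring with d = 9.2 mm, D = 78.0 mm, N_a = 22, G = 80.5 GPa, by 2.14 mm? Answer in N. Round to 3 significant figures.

14.8 N

k = Gd⁴/(8D³N_a) = (80.5×10³)(9.2⁴)/(8·78.0³·22) = 6.9048 N/mm
F = k·δ = 6.9048 × 2.14 = 14.776 N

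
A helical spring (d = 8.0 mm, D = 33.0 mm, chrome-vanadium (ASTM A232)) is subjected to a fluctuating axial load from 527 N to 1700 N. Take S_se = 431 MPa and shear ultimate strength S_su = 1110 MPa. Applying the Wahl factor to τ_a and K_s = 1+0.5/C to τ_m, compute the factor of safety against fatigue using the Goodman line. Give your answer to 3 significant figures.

C = D/d = 33.0/8.0 = 4.1250; K_W = (4C−1)/(4C−4)+0.615/C = 1.3891; K_s = 1+0.5/C = 1.1212
F_a = (F_max−F_min)/2 = 586.5 N; F_m = (F_max+F_min)/2 = 1113.5 N
τ_a = K_W·8F_aD/(πd³) = 1.3891 × 96.261 = 133.72 MPa
τ_m = K_s·8F_mD/(πd³) = 1.1212 × 182.76 = 204.91 MPa
Goodman: 1/n_f = τ_a/S_se + τ_m/S_su = 133.72/431 + 204.91/1110 = 0.31025 + 0.18460 = 0.49485
n_f = 1/0.49485 = 2.021

2.02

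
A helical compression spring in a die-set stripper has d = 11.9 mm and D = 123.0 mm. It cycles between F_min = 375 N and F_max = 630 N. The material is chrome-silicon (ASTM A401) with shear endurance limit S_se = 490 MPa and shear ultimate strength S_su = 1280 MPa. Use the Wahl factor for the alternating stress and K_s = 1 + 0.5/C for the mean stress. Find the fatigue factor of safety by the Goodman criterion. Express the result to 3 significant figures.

C = D/d = 123.0/11.9 = 10.3361; K_W = (4C−1)/(4C−4)+0.615/C = 1.1398; K_s = 1+0.5/C = 1.0484
F_a = (F_max−F_min)/2 = 127.5 N; F_m = (F_max+F_min)/2 = 502.5 N
τ_a = K_W·8F_aD/(πd³) = 1.1398 × 23.698 = 27.012 MPa
τ_m = K_s·8F_mD/(πd³) = 1.0484 × 93.399 = 97.917 MPa
Goodman: 1/n_f = τ_a/S_se + τ_m/S_su = 27.012/490 + 97.917/1280 = 0.05513 + 0.07650 = 0.13162
n_f = 1/0.13162 = 7.597

7.60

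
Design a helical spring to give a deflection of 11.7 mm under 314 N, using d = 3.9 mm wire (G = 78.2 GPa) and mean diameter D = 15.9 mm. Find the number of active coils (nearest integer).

21

Required rate k = F/δ = 314/11.7 = 26.838 N/mm
N_a = Gd⁴/(8D³k) = (78.2×10³ × 3.9⁴)/(8 × 15.9³ × 26.838)
    = 1.80911e+07 / 863029 = 20.96 → 21 coils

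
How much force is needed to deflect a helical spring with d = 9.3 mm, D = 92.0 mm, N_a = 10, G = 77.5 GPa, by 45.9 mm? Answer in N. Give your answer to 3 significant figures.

k = Gd⁴/(8D³N_a) = (77.5×10³)(9.3⁴)/(8·92.0³·10) = 9.3064 N/mm
F = k·δ = 9.3064 × 45.9 = 427.16 N

427 N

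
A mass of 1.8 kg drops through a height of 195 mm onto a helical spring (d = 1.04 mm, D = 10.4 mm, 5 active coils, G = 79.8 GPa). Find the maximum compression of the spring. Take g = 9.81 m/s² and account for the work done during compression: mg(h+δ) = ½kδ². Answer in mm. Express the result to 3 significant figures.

66.7 mm

k = Gd⁴/(8D³N_a) = (79.8×10³)(1.04⁴)/(8·10.4³·5) = 2.0748 N/mm
W = mg = 1.8 × 9.81 = 17.658 N
½kδ² − Wδ − Wh = 0 → δ = (W + √(W² + 2kWh))/k
δ = (17.658 + √(311.8 + 14288.4))/2.0748 = (17.658 + 120.83)/2.0748 = 66.748 mm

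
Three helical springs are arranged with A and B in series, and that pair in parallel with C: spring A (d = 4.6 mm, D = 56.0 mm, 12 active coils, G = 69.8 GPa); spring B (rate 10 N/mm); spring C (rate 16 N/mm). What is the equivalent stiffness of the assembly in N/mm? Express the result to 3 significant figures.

k_A = Gd⁴/(8D³N_a) = (69.8×10³)(4.6⁴)/(8·56.0³·12) = 1.8538 N/mm
Springs A,B series: k_AB = 1/(1/1.8538+1/10) = 1.5639 N/mm; parallel with C: k_eq = 1.5639+16 = 17.564 N/mm

17.6 N/mm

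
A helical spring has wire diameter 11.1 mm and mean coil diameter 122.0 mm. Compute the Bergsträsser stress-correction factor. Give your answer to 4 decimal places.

1.1221

C = D/d = 122.0/11.1 = 10.9910
K_B = (4C+2)/(4C−3) = 45.964/40.964 = 1.1221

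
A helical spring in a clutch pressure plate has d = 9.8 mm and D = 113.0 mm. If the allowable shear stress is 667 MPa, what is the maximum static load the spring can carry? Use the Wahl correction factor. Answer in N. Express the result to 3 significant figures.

C = D/d = 113.0/9.8 = 11.5306
K_W = (4C−1)/(4C−4) + 0.615/C = 45.122/42.122 + 0.0533 = 1.1246
τ_max = K·8FD/(πd³) → F_max = τ_allow·πd³/(8DK)
F_max = 667·π·9.8³/(8·113.0·1.1246) = 1.9722e+06/1016.6 = 1940 N

1940 N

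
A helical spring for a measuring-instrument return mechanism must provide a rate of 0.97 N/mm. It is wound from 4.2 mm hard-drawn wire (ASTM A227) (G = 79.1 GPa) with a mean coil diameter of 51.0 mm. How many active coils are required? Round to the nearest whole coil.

N_a = Gd⁴/(8D³k) = (79.1×10³ × 4.2⁴)/(8 × 51.0³ × 0.97)
    = 2.46135e+07 / 1.02937e+06 = 23.91 → 24 coils

24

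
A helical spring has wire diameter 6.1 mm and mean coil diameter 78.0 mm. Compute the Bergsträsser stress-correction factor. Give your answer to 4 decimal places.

C = D/d = 78.0/6.1 = 12.7869
K_B = (4C+2)/(4C−3) = 53.148/48.148 = 1.1038

1.1038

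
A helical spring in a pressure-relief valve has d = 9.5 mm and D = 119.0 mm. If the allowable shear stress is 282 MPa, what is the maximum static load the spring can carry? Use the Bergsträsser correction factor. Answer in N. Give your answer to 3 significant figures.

721 N

C = D/d = 119.0/9.5 = 12.5263
K_B = (4C+2)/(4C−3) = 52.105/47.105 = 1.1061
τ_max = K·8FD/(πd³) → F_max = τ_allow·πd³/(8DK)
F_max = 282·π·9.5³/(8·119.0·1.1061) = 7.5957e+05/1053.1 = 721.31 N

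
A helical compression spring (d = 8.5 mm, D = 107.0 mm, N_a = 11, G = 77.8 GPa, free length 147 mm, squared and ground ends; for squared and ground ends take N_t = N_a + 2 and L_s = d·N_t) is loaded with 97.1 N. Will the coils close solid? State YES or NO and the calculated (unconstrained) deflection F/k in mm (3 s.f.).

k = Gd⁴/(8D³N_a) = (77.8×10³)(8.5⁴)/(8·107.0³·11) = 3.7672 N/mm
N_t = 13; L_s = 8.5·13 = 110.5 mm; δ_solid = L₀ − L_s = 147 − 110.5 = 36.5 mm
δ = F/k = 97.1/3.7672 = 25.775 mm
δ < δ_solid → spring does not go solid

NO, δ = 25.8 mm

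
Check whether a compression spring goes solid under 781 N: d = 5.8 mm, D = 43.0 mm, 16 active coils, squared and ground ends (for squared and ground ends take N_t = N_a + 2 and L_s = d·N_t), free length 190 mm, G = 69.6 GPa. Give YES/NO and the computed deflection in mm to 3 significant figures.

YES, δ = 101 mm

k = Gd⁴/(8D³N_a) = (69.6×10³)(5.8⁴)/(8·43.0³·16) = 7.7394 N/mm
N_t = 18; L_s = 5.8·18 = 104.4 mm; δ_solid = L₀ − L_s = 190 − 104.4 = 85.6 mm
δ = F/k = 781/7.7394 = 100.91 mm
δ ≥ δ_solid → spring goes solid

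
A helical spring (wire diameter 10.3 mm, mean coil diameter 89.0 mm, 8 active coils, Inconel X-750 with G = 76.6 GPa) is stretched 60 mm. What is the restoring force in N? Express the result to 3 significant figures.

k = Gd⁴/(8D³N_a) = (76.6×10³)(10.3⁴)/(8·89.0³·8) = 19.109 N/mm
F = k·δ = 19.109 × 60 = 1146.5 N

1150 N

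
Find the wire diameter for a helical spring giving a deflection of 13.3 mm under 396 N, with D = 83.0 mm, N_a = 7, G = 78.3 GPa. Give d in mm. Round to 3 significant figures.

Required rate k = F/δ = 396/13.3 = 29.774 N/mm
d = (8D³N_a·k / G)^(1/4) = (8·83.0³·7·29.774 / (78.3×10³))^0.25
  = (12176)^0.25 = 10.5045 mm

10.5 mm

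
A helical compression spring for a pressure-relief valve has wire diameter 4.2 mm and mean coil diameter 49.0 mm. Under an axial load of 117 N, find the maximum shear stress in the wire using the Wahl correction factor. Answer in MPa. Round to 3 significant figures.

Spring index C = D/d = 49.0/4.2 = 11.6667
K_W = (4C−1)/(4C−4) + 0.615/C = 45.667/42.667 + 0.0527 = 1.1230
τ₀ = 8FD/(πd³) = 8·117·49.0/(π·4.2³) = 45864/232.75 = 197.05 MPa
τ_max = K·τ₀ = 1.1230 × 197.05 = 221.29 MPa

221 MPa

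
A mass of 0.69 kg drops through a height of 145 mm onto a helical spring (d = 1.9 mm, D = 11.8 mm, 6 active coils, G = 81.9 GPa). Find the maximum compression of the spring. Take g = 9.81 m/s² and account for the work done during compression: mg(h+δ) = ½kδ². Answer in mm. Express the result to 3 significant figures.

k = Gd⁴/(8D³N_a) = (81.9×10³)(1.9⁴)/(8·11.8³·6) = 13.534 N/mm
W = mg = 0.69 × 9.81 = 6.7689 N
½kδ² − Wδ − Wh = 0 → δ = (W + √(W² + 2kWh))/k
δ = (6.7689 + √(45.818 + 26566.1))/13.534 = (6.7689 + 163.13)/13.534 = 12.554 mm

12.6 mm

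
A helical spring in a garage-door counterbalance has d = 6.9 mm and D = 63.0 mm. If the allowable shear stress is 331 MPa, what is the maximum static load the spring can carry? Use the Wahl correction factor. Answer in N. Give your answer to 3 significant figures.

585 N

C = D/d = 63.0/6.9 = 9.1304
K_W = (4C−1)/(4C−4) + 0.615/C = 35.522/32.522 + 0.0674 = 1.1596
τ_max = K·8FD/(πd³) → F_max = τ_allow·πd³/(8DK)
F_max = 331·π·6.9³/(8·63.0·1.1596) = 3.4161e+05/584.44 = 584.5 N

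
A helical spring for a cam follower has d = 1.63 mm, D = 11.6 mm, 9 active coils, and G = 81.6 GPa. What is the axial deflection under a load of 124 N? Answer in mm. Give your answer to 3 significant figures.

24.2 mm

k = Gd⁴/(8D³N_a) = (81.6×10³)(1.63⁴)/(8·11.6³·9) = 5.1255 N/mm
δ = F/k = 124 / 5.1255 = 24.193 mm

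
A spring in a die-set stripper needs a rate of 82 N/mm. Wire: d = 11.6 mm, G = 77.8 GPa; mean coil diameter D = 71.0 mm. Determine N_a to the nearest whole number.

N_a = Gd⁴/(8D³k) = (77.8×10³ × 11.6⁴)/(8 × 71.0³ × 82)
    = 1.40868e+09 / 2.3479e+08 = 6 → 6 coils

6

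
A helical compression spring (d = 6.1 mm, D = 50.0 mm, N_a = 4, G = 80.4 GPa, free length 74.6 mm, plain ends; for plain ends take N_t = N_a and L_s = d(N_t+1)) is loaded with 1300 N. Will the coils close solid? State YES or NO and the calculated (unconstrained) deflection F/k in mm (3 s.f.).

k = Gd⁴/(8D³N_a) = (80.4×10³)(6.1⁴)/(8·50.0³·4) = 27.83 N/mm
N_t = 4; L_s = 6.1·5 = 30.5 mm; δ_solid = L₀ − L_s = 74.6 − 30.5 = 44.1 mm
δ = F/k = 1300/27.83 = 46.712 mm
δ ≥ δ_solid → spring goes solid

YES, δ = 46.7 mm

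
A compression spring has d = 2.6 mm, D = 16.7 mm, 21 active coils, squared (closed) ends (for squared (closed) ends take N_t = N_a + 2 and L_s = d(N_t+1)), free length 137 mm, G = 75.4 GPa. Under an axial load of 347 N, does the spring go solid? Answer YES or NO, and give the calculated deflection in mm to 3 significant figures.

YES, δ = 78.8 mm

k = Gd⁴/(8D³N_a) = (75.4×10³)(2.6⁴)/(8·16.7³·21) = 4.4036 N/mm
N_t = 23; L_s = 2.6·24 = 62.4 mm; δ_solid = L₀ − L_s = 137 − 62.4 = 74.6 mm
δ = F/k = 347/4.4036 = 78.799 mm
δ ≥ δ_solid → spring goes solid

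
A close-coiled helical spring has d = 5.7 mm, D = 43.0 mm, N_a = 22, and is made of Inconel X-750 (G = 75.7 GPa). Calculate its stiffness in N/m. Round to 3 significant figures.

k = Gd⁴/(8D³N_a) = (75.7×10³ × 5.7⁴) / (8 × 43.0³ × 22)
  = 7.99089e+07 / 1.39932e+07 = 5.7105 N/mm = 5710.5 N/m

5710 N/m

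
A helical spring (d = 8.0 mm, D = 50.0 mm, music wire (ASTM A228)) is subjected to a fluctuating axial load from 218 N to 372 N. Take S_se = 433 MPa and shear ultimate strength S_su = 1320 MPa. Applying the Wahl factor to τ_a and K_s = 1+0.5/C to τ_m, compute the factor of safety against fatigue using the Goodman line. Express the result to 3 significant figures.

C = D/d = 50.0/8.0 = 6.2500; K_W = (4C−1)/(4C−4)+0.615/C = 1.2413; K_s = 1+0.5/C = 1.0800
F_a = (F_max−F_min)/2 = 77 N; F_m = (F_max+F_min)/2 = 295 N
τ_a = K_W·8F_aD/(πd³) = 1.2413 × 19.148 = 23.768 MPa
τ_m = K_s·8F_mD/(πd³) = 1.0800 × 73.36 = 79.229 MPa
Goodman: 1/n_f = τ_a/S_se + τ_m/S_su = 23.768/433 + 79.229/1320 = 0.05489 + 0.06002 = 0.11491
n_f = 1/0.11491 = 8.702

8.70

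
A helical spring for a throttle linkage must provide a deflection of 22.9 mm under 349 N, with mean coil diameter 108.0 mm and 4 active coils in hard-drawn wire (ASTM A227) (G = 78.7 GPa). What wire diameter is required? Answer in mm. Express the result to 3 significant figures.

9.40 mm

Required rate k = F/δ = 349/22.9 = 15.24 N/mm
d = (8D³N_a·k / G)^(1/4) = (8·108.0³·4·15.24 / (78.7×10³))^0.25
  = (7806.1)^0.25 = 9.3996 mm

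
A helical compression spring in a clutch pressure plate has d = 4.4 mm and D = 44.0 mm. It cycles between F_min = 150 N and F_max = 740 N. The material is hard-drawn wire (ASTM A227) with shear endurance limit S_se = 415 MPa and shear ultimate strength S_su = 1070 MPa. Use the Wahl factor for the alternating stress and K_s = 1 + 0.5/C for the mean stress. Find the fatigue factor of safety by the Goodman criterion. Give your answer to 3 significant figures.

C = D/d = 44.0/4.4 = 10.0000; K_W = (4C−1)/(4C−4)+0.615/C = 1.1448; K_s = 1+0.5/C = 1.0500
F_a = (F_max−F_min)/2 = 295 N; F_m = (F_max+F_min)/2 = 445 N
τ_a = K_W·8F_aD/(πd³) = 1.1448 × 388.02 = 444.22 MPa
τ_m = K_s·8F_mD/(πd³) = 1.0500 × 585.32 = 614.59 MPa
Goodman: 1/n_f = τ_a/S_se + τ_m/S_su = 444.22/415 + 614.59/1070 = 1.07041 + 0.57438 = 1.6448
n_f = 1/1.6448 = 0.608

0.608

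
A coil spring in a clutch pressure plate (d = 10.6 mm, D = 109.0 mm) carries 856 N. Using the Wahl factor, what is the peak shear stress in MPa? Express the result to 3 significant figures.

Spring index C = D/d = 109.0/10.6 = 10.2830
K_W = (4C−1)/(4C−4) + 0.615/C = 40.132/37.132 + 0.0598 = 1.1406
τ₀ = 8FD/(πd³) = 8·856·109.0/(π·10.6³) = 746432/3741.7 = 199.49 MPa
τ_max = K·τ₀ = 1.1406 × 199.49 = 227.54 MPa

228 MPa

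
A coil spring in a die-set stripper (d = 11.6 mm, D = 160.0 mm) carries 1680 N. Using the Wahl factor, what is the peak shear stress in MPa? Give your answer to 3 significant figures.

484 MPa

Spring index C = D/d = 160.0/11.6 = 13.7931
K_W = (4C−1)/(4C−4) + 0.615/C = 54.172/51.172 + 0.0446 = 1.1032
τ₀ = 8FD/(πd³) = 8·1680·160.0/(π·11.6³) = 2.1504e+06/4903.7 = 438.53 MPa
τ_max = K·τ₀ = 1.1032 × 438.53 = 483.79 MPa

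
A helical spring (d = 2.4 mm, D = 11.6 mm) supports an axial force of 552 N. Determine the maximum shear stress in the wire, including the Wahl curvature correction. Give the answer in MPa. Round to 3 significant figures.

Spring index C = D/d = 11.6/2.4 = 4.8333
K_W = (4C−1)/(4C−4) + 0.615/C = 18.333/15.333 + 0.1272 = 1.3229
τ₀ = 8FD/(πd³) = 8·552·11.6/(π·2.4³) = 51225.6/43.429 = 1179.5 MPa
τ_max = K·τ₀ = 1.3229 × 1179.5 = 1560.4 MPa

1560 MPa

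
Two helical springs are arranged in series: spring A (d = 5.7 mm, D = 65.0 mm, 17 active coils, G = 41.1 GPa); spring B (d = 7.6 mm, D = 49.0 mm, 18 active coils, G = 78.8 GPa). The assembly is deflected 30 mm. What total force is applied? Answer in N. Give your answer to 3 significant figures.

k_A = Gd⁴/(8D³N_a) = (41.1×10³)(5.7⁴)/(8·65.0³·17) = 1.1616 N/mm
k_B = Gd⁴/(8D³N_a) = (78.8×10³)(7.6⁴)/(8·49.0³·18) = 15.518 N/mm
Series: 1/k_eq = 1/1.1616 + 1/15.518 = 0.92531; k_eq = 1.0807 N/mm
F = k_eq·δ = 1.0807·30 = 32.421 N

32.4 N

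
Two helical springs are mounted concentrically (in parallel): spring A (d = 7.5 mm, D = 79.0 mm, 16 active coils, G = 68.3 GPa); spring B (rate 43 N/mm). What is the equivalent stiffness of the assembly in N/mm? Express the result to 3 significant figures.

46.4 N/mm

k_A = Gd⁴/(8D³N_a) = (68.3×10³)(7.5⁴)/(8·79.0³·16) = 3.4243 N/mm
Parallel: k_eq = 3.4243 + 43 = 46.424 N/mm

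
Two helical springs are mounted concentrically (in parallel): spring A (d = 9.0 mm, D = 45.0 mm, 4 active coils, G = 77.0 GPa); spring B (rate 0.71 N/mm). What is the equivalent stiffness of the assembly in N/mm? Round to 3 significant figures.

k_A = Gd⁴/(8D³N_a) = (77.0×10³)(9.0⁴)/(8·45.0³·4) = 173.25 N/mm
Parallel: k_eq = 173.25 + 0.71 = 173.96 N/mm

174 N/mm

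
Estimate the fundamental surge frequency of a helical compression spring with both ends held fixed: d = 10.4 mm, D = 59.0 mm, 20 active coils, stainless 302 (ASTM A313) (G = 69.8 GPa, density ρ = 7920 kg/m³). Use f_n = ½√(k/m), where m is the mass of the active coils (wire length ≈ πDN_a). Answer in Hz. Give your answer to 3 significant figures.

49.9 Hz

k = Gd⁴/(8D³N_a) = (69.8×10³)(10.4⁴)/(8·59.0³·20) = 24.849 N/mm = 24849 N/m
Wire length L = πDN_a = π·59.0·20 = 3707.1 mm
m = ρ·(πd²/4)·L = 7920 × 84.949×10⁻⁶ m² × 3.7071 m = 2.4941 kg
f_n = ½√(k/m) = 0.5·√(24849/2.4941) = 0.5·√(9963.2) = 49.908 Hz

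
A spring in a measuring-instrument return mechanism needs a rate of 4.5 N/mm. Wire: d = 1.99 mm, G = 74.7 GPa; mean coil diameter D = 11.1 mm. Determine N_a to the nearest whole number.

24

N_a = Gd⁴/(8D³k) = (74.7×10³ × 1.99⁴)/(8 × 11.1³ × 4.5)
    = 1.17147e+06 / 49234.7 = 23.79 → 24 coils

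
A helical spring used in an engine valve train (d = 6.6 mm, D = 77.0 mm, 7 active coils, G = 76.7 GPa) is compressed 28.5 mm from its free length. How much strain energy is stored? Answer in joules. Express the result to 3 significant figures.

k = Gd⁴/(8D³N_a) = (76.7×10³)(6.6⁴)/(8·77.0³·7) = 5.6926 N/mm
U = ½kδ² = 0.5 × 5.6926 × 28.5² = 2311.9 N·mm = 2.3119 J

2.31 J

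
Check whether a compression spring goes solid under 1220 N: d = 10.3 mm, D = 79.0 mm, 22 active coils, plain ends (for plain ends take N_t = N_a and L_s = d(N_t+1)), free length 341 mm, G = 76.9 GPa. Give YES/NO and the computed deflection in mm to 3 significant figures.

YES, δ = 122 mm

k = Gd⁴/(8D³N_a) = (76.9×10³)(10.3⁴)/(8·79.0³·22) = 9.9743 N/mm
N_t = 22; L_s = 10.3·23 = 236.9 mm; δ_solid = L₀ − L_s = 341 − 236.9 = 104.1 mm
δ = F/k = 1220/9.9743 = 122.31 mm
δ ≥ δ_solid → spring goes solid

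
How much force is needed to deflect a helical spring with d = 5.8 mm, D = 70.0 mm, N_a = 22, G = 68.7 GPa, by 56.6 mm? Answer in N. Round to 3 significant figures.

k = Gd⁴/(8D³N_a) = (68.7×10³)(5.8⁴)/(8·70.0³·22) = 1.2878 N/mm
F = k·δ = 1.2878 × 56.6 = 72.892 N

72.9 N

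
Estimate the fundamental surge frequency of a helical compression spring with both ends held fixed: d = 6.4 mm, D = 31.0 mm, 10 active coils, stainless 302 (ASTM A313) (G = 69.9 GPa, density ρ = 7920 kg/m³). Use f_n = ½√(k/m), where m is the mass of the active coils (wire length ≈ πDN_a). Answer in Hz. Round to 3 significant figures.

k = Gd⁴/(8D³N_a) = (69.9×10³)(6.4⁴)/(8·31.0³·10) = 49.206 N/mm = 49206 N/m
Wire length L = πDN_a = π·31.0·10 = 973.89 mm
m = ρ·(πd²/4)·L = 7920 × 32.17×10⁻⁶ m² × 0.97389 m = 0.24813 kg
f_n = ½√(k/m) = 0.5·√(49206/0.24813) = 0.5·√(1.9831e+05) = 222.66 Hz

223 Hz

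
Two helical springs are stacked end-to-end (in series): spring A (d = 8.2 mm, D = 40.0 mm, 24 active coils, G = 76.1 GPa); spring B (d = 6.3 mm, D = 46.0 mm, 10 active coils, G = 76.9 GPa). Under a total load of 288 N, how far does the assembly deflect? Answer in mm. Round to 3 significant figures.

28.8 mm

k_A = Gd⁴/(8D³N_a) = (76.1×10³)(8.2⁴)/(8·40.0³·24) = 28 N/mm
k_B = Gd⁴/(8D³N_a) = (76.9×10³)(6.3⁴)/(8·46.0³·10) = 15.557 N/mm
Series: 1/k_eq = 1/28 + 1/15.557 = 0.099994; k_eq = 10.001 N/mm
δ = F/k_eq = 288/10.001 = 28.798 mm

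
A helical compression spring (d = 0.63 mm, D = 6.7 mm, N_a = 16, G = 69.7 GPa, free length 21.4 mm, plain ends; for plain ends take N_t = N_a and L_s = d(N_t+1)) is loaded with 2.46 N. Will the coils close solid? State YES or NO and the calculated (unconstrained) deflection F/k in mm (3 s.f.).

NO, δ = 8.63 mm

k = Gd⁴/(8D³N_a) = (69.7×10³)(0.63⁴)/(8·6.7³·16) = 0.28521 N/mm
N_t = 16; L_s = 0.63·17 = 10.71 mm; δ_solid = L₀ − L_s = 21.4 − 10.71 = 10.69 mm
δ = F/k = 2.46/0.28521 = 8.6253 mm
δ < δ_solid → spring does not go solid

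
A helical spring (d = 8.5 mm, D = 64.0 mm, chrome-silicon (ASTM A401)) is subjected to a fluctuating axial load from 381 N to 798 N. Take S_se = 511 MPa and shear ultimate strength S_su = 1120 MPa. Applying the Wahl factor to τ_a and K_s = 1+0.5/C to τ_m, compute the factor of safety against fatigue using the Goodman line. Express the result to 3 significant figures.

C = D/d = 64.0/8.5 = 7.5294; K_W = (4C−1)/(4C−4)+0.615/C = 1.1965; K_s = 1+0.5/C = 1.0664
F_a = (F_max−F_min)/2 = 208.5 N; F_m = (F_max+F_min)/2 = 589.5 N
τ_a = K_W·8F_aD/(πd³) = 1.1965 × 55.331 = 66.206 MPa
τ_m = K_s·8F_mD/(πd³) = 1.0664 × 156.44 = 166.83 MPa
Goodman: 1/n_f = τ_a/S_se + τ_m/S_su = 66.206/511 + 166.83/1120 = 0.12956 + 0.14895 = 0.27852
n_f = 1/0.27852 = 3.59

3.59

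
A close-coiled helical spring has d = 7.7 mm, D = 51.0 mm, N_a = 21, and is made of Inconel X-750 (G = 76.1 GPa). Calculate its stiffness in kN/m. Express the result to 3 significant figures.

k = Gd⁴/(8D³N_a) = (76.1×10³ × 7.7⁴) / (8 × 51.0³ × 21)
  = 2.67515e+08 / 2.22854e+07 = 12.004 N/mm

12.0 kN/m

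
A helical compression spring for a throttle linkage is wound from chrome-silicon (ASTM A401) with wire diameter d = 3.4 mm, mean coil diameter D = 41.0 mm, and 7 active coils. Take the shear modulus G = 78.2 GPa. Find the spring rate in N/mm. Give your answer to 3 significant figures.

k = Gd⁴/(8D³N_a) = (78.2×10³ × 3.4⁴) / (8 × 41.0³ × 7)
  = 1.04501e+07 / 3.85958e+06 = 2.7076 N/mm

2.71 N/mm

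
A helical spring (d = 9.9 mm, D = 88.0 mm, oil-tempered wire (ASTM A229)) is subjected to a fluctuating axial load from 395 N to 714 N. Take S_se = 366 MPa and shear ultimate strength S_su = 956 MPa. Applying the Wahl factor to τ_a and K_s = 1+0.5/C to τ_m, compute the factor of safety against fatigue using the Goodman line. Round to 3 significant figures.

3.87

C = D/d = 88.0/9.9 = 8.8889; K_W = (4C−1)/(4C−4)+0.615/C = 1.1643; K_s = 1+0.5/C = 1.0562
F_a = (F_max−F_min)/2 = 159.5 N; F_m = (F_max+F_min)/2 = 554.5 N
τ_a = K_W·8F_aD/(πd³) = 1.1643 × 36.836 = 42.887 MPa
τ_m = K_s·8F_mD/(πd³) = 1.0562 × 128.06 = 135.27 MPa
Goodman: 1/n_f = τ_a/S_se + τ_m/S_su = 42.887/366 + 135.27/956 = 0.11718 + 0.14149 = 0.25867
n_f = 1/0.25867 = 3.866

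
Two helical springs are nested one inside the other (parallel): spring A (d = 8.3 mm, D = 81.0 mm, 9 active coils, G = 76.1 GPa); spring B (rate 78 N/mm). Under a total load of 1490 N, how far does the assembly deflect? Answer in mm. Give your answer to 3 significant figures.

17.0 mm

k_A = Gd⁴/(8D³N_a) = (76.1×10³)(8.3⁴)/(8·81.0³·9) = 9.4386 N/mm
Parallel: k_eq = 9.4386 + 78 = 87.439 N/mm
δ = F/k_eq = 1490/87.439 = 17.041 mm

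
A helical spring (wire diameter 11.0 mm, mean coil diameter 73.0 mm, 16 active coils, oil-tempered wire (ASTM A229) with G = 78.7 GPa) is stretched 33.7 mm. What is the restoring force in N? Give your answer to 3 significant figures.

k = Gd⁴/(8D³N_a) = (78.7×10³)(11.0⁴)/(8·73.0³·16) = 23.14 N/mm
F = k·δ = 23.14 × 33.7 = 779.82 N

780 N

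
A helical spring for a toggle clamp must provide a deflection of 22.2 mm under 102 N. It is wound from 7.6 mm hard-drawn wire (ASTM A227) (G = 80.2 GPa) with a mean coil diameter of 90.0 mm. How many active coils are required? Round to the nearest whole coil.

10

Required rate k = F/δ = 102/22.2 = 4.5946 N/mm
N_a = Gd⁴/(8D³k) = (80.2×10³ × 7.6⁴)/(8 × 90.0³ × 4.5946)
    = 2.67565e+08 / 2.67957e+07 = 9.985 → 10 coils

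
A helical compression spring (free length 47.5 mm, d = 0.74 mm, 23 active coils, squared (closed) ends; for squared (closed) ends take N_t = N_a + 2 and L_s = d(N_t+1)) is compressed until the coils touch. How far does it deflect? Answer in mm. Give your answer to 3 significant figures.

N_t = 25; L_s = 0.74·26 = 19.24 mm
δ_solid = L₀ − L_s = 47.5 − 19.24 = 28.26 mm

28.3 mm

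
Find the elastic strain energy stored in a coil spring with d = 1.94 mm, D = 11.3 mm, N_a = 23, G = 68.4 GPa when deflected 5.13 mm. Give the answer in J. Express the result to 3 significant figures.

0.0480 J

k = Gd⁴/(8D³N_a) = (68.4×10³)(1.94⁴)/(8·11.3³·23) = 3.6493 N/mm
U = ½kδ² = 0.5 × 3.6493 × 5.13² = 48.019 N·mm = 0.048019 J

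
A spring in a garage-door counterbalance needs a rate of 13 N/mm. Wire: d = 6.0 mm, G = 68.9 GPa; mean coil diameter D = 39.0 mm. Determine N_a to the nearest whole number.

14

N_a = Gd⁴/(8D³k) = (68.9×10³ × 6.0⁴)/(8 × 39.0³ × 13)
    = 8.92944e+07 / 6.16918e+06 = 14.47 → 14 coils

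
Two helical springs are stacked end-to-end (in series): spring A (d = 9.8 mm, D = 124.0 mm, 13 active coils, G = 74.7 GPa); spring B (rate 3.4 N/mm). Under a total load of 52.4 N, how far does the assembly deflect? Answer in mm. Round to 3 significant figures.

k_A = Gd⁴/(8D³N_a) = (74.7×10³)(9.8⁴)/(8·124.0³·13) = 3.4748 N/mm
Series: 1/k_eq = 1/3.4748 + 1/3.4 = 0.58191; k_eq = 1.7185 N/mm
δ = F/k_eq = 52.4/1.7185 = 30.492 mm

30.5 mm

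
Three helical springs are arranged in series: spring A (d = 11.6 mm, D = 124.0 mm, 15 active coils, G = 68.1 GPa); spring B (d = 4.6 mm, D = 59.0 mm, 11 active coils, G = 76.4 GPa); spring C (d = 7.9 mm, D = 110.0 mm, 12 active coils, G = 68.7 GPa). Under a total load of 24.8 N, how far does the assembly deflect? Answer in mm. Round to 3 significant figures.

k_A = Gd⁴/(8D³N_a) = (68.1×10³)(11.6⁴)/(8·124.0³·15) = 5.3893 N/mm
k_B = Gd⁴/(8D³N_a) = (76.4×10³)(4.6⁴)/(8·59.0³·11) = 1.8927 N/mm
k_C = Gd⁴/(8D³N_a) = (68.7×10³)(7.9⁴)/(8·110.0³·12) = 2.0942 N/mm
Series: 1/k_eq = 1/5.3893 + 1/1.8927 + 1/2.0942 = 1.1914; k_eq = 0.83934 N/mm
δ = F/k_eq = 24.8/0.83934 = 29.547 mm

29.5 mm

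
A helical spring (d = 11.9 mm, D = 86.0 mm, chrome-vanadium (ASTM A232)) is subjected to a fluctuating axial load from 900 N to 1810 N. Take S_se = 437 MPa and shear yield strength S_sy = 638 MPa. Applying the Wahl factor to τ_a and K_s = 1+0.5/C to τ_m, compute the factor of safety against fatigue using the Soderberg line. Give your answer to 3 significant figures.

C = D/d = 86.0/11.9 = 7.2269; K_W = (4C−1)/(4C−4)+0.615/C = 1.2055; K_s = 1+0.5/C = 1.0692
F_a = (F_max−F_min)/2 = 455 N; F_m = (F_max+F_min)/2 = 1355 N
τ_a = K_W·8F_aD/(πd³) = 1.2055 × 59.13 = 71.284 MPa
τ_m = K_s·8F_mD/(πd³) = 1.0692 × 176.09 = 188.27 MPa
Soderberg: 1/n_f = τ_a/S_se + τ_m/S_sy = 71.284/437 + 188.27/638 = 0.16312 + 0.29510 = 0.45822
n_f = 1/0.45822 = 2.182

2.18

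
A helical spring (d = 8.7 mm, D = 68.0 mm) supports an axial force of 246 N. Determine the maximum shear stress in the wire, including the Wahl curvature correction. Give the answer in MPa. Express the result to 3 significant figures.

76.9 MPa

Spring index C = D/d = 68.0/8.7 = 7.8161
K_W = (4C−1)/(4C−4) + 0.615/C = 30.264/27.264 + 0.0787 = 1.1887
τ₀ = 8FD/(πd³) = 8·246·68.0/(π·8.7³) = 133824/2068.7 = 64.688 MPa
τ_max = K·τ₀ = 1.1887 × 64.688 = 76.896 MPa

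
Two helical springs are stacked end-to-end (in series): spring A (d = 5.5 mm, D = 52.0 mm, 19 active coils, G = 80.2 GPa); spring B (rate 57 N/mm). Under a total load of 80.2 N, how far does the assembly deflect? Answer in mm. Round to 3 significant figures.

24.8 mm

k_A = Gd⁴/(8D³N_a) = (80.2×10³)(5.5⁴)/(8·52.0³·19) = 3.4338 N/mm
Series: 1/k_eq = 1/3.4338 + 1/57 = 0.30877; k_eq = 3.2387 N/mm
δ = F/k_eq = 80.2/3.2387 = 24.763 mm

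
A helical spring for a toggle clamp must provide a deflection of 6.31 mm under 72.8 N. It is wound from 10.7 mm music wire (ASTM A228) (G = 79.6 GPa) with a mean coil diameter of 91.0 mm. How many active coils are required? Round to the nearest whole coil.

15

Required rate k = F/δ = 72.8/6.31 = 11.537 N/mm
N_a = Gd⁴/(8D³k) = (79.6×10³ × 10.7⁴)/(8 × 91.0³ × 11.537)
    = 1.04339e+09 / 6.95531e+07 = 15 → 15 coils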